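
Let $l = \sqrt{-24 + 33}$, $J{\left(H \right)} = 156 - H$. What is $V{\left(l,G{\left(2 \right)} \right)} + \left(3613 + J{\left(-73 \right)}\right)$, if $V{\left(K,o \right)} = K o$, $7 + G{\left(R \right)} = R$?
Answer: $3827$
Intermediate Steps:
$G{\left(R \right)} = -7 + R$
$l = 3$ ($l = \sqrt{9} = 3$)
$V{\left(l,G{\left(2 \right)} \right)} + \left(3613 + J{\left(-73 \right)}\right) = 3 \left(-7 + 2\right) + \left(3613 + \left(156 - -73\right)\right) = 3 \left(-5\right) + \left(3613 + \left(156 + 73\right)\right) = -15 + \left(3613 + 229\right) = -15 + 3842 = 3827$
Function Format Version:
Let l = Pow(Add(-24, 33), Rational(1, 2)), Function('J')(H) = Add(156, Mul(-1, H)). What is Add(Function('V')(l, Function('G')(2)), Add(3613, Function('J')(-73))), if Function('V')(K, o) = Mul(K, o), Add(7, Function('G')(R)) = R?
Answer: 3827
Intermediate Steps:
Function('G')(R) = Add(-7, R)
l = 3 (l = Pow(9, Rational(1, 2)) = 3)
Add(Function('V')(l, Function('G')(2)), Add(3613, Function('J')(-73))) = Add(Mul(3, Add(-7, 2)), Add(3613, Add(156, Mul(-1, -73)))) = Add(Mul(3, -5), Add(3613, Add(156, 73))) = Add(-15, Add(3613, 229)) = Add(-15, 3842) = 3827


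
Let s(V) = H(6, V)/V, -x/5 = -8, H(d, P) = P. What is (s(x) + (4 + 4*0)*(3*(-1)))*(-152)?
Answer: 1672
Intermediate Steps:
x = 40 (x = -5*(-8) = 40)
s(V) = 1 (s(V) = V/V = 1)
(s(x) + (4 + 4*0)*(3*(-1)))*(-152) = (1 + (4 + 4*0)*(3*(-1)))*(-152) = (1 + (4 + 0)*(-3))*(-152) = (1 + 4*(-3))*(-152) = (1 - 12)*(-152) = -11*(-152) = 1672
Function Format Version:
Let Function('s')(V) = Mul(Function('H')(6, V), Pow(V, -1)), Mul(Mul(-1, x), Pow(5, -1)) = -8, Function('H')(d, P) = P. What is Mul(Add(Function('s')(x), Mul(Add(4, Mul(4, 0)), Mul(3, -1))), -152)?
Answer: 1672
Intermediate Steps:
x = 40 (x = Mul(-5, -8) = 40)
Function('s')(V) = 1 (Function('s')(V) = Mul(V, Pow(V, -1)) = 1)
Mul(Add(Function('s')(x), Mul(Add(4, Mul(4, 0)), Mul(3, -1))), -152) = Mul(Add(1, Mul(Add(4, Mul(4, 0)), Mul(3, -1))), -152) = Mul(Add(1, Mul(Add(4, 0), -3)), -152) = Mul(Add(1, Mul(4, -3)), -152) = Mul(Add(1, -12), -152) = Mul(-11, -152) = 1672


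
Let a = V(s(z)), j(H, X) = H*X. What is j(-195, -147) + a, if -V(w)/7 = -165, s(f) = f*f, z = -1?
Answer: 29820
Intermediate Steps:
s(f) = f²
V(w) = 1155 (V(w) = -7*(-165) = 1155)
a = 1155
j(-195, -147) + a = -195*(-147) + 1155 = 28665 + 1155 = 29820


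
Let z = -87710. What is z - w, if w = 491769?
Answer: -579479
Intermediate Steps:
z - w = -87710 - 1*491769 = -87710 - 491769 = -579479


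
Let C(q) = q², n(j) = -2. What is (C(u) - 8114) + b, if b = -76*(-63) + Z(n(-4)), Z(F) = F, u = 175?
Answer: 27297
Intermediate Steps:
b = 4786 (b = -76*(-63) - 2 = 4788 - 2 = 4786)
(C(u) - 8114) + b = (175² - 8114) + 4786 = (30625 - 8114) + 4786 = 22511 + 4786 = 27297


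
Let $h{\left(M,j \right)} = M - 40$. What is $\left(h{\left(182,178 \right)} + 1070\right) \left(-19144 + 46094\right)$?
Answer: $32663400$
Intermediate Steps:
$h{\left(M,j \right)} = -40 + M$
$\left(h{\left(182,178 \right)} + 1070\right) \left(-19144 + 46094\right) = \left(\left(-40 + 182\right) + 1070\right) \left(-19144 + 46094\right) = \left(142 + 1070\right) 26950 = 1212 \cdot 26950 = 32663400$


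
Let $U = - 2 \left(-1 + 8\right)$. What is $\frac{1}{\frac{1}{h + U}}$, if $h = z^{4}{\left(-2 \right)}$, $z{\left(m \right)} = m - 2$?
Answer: $242$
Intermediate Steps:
$z{\left(m \right)} = -2 + m$
$h = 256$ ($h = \left(-2 - 2\right)^{4} = \left(-4\right)^{4} = 256$)
$U = -14$ ($U = \left(-2\right) 7 = -14$)
$\frac{1}{\frac{1}{h + U}} = \frac{1}{\frac{1}{256 - 14}} = \frac{1}{\frac{1}{242}} = 242$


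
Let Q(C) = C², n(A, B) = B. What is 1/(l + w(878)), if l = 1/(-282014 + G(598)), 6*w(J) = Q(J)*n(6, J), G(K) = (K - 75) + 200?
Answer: 843873/95193959016113 ≈ 8.8648e-9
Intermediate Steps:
G(K) = 125 + K (G(K) = (-75 + K) + 200 = 125 + K)
w(J) = J³/6 (w(J) = (J²*J)/6 = J³/6)
l = -1/281291 (l = 1/(-282014 + (125 + 598)) = 1/(-282014 + 723) = 1/(-281291) = -1/281291 ≈ -3.5550e-6)
1/(l + w(878)) = 1/(-1/281291 + (⅙)*878³) = 1/(-1/281291 + (⅙)*676836152) = 1/(-1/281291 + 338418076/3) = 1/(95193959016113/843873) = 843873/95193959016113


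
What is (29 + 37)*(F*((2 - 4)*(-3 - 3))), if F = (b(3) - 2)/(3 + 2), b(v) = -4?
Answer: -4752/5 ≈ -950.40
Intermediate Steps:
F = -6/5 (F = (-4 - 2)/(3 + 2) = -6/5 ≈ -1.2000)
(29 + 37)*(F*((2 - 4)*(-3 - 3))) = (29 + 37)*(-6*(2 - 4)*(-3 - 3)/5) = 66*(-(-12)*(-6)/5) = 66*(-6/5*12) = 66*(-72/5) = -4752/5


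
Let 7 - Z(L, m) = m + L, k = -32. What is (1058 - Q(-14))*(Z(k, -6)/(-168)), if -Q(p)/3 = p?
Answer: -1905/7 ≈ -272.14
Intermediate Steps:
Z(L, m) = 7 - L - m (Z(L, m) = 7 - (m + L) = 7 - (L + m) = 7 + (-L - m) = 7 - L - m)
Q(p) = -3*p
(1058 - Q(-14))*(Z(k, -6)/(-168)) = (1058 - (-3)*(-14))*((7 - 1*(-32) - 1*(-6))/(-168)) = (1058 - 1*42)*((7 + 32 + 6)*(-1/168)) = (1058 - 42)*(45*(-1/168)) = 1016*(-15/56) = -1905/7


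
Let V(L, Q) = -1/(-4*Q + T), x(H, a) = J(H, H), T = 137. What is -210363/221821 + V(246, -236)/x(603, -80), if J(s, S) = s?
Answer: -137123870830/144592466103 ≈ -0.94835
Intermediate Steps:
x(H, a) = H
V(L, Q) = -1/(137 - 4*Q) (V(L, Q) = -1/(-4*Q + 137) = -1/(137 - 4*Q))
-210363/221821 + V(246, -236)/x(603, -80) = -210363/221821 + 1/((-137 + 4*(-236))*603) = -210363*1/221821 + (1/603)/(-137 - 944) = -210363/221821 + (1/603)/(-1081) = -210363/221821 - 1/1081*1/603 = -210363/221821 - 1/651843 = -137123870830/144592466103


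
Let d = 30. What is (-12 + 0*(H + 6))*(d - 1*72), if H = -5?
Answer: 504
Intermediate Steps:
(-12 + 0*(H + 6))*(d - 1*72) = (-12 + 0*(-5 + 6))*(30 - 1*72) = (-12 + 0*1)*(30 - 72) = (-12 + 0)*(-42) = -12*(-42) = 504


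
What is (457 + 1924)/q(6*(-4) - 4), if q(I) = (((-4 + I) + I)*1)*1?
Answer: -2381/60 ≈ -39.683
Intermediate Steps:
q(I) = -4 + 2*I (q(I) = ((-4 + 2*I)*1)*1 = (-4 + 2*I)*1 = -4 + 2*I)
(457 + 1924)/q(6*(-4) - 4) = (457 + 1924)/(-4 + 2*(6*(-4) - 4)) = 2381/(-4 + 2*(-24 - 4)) = 2381/(-4 + 2*(-28)) = 2381/(-4 - 56) = 2381/(-60) = 2381*(-1/60) = -2381/60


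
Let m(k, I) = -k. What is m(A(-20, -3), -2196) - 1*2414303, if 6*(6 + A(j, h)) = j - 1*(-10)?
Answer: -7242886/3 ≈ -2.4143e+6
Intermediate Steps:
A(j, h) = -13/3 + j/6 (A(j, h) = -6 + (j - 1*(-10))/6 = -6 + (j + 10)/6 = -6 + (10 + j)/6 = -6 + (5/3 + j/6) = -13/3 + j/6)
m(A(-20, -3), -2196) - 1*2414303 = -(-13/3 + (⅙)*(-20)) - 1*2414303 = -(-13/3 - 10/3) - 2414303 = -1*(-23/3) - 2414303 = 23/3 - 2414303 = -7242886/3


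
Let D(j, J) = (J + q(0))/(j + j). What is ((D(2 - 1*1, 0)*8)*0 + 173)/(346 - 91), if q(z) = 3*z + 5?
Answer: 173/255 ≈ 0.67843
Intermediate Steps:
q(z) = 5 + 3*z
D(j, J) = (5 + J)/(2*j) (D(j, J) = (J + (5 + 3*0))/(j + j) = (J + (5 + 0))/((2*j)) = (J + 5)*(1/(2*j)) = (5 + J)*(1/(2*j)) = (5 + J)/(2*j))
((D(2 - 1*1, 0)*8)*0 + 173)/(346 - 91) = ((((5 + 0)/(2*(2 - 1*1)))*8)*0 + 173)/(346 - 91) = ((((½)*5/(2 - 1))*8)*0 + 173)/255 = ((((½)*5/1)*8)*0 + 173)/255 = ((((½)*1*5)*8)*0 + 173)/255 = (((5/2)*8)*0 + 173)/255 = (20*0 + 173)/255 = (0 + 173)/255 = (1/255)*173 = 173/255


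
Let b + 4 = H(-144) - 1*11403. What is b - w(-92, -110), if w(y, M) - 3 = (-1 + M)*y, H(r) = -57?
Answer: -21679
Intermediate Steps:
w(y, M) = 3 + y*(-1 + M) (w(y, M) = 3 + (-1 + M)*y = 3 + y*(-1 + M))
b = -11464 (b = -4 + (-57 - 1*11403) = -4 + (-57 - 11403) = -4 - 11460 = -11464)
b - w(-92, -110) = -11464 - (3 - 1*(-92) - 110*(-92)) = -11464 - (3 + 92 + 10120) = -11464 - 1*10215 = -11464 - 10215 = -21679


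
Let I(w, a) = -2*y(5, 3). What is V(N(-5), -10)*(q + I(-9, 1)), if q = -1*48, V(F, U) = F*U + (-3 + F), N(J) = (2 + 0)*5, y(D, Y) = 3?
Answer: 5022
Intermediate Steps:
I(w, a) = -6 (I(w, a) = -2*3 = -6)
N(J) = 10 (N(J) = 2*5 = 10)
V(F, U) = -3 + F + F*U
q = -48
V(N(-5), -10)*(q + I(-9, 1)) = (-3 + 10 + 10*(-10))*(-48 - 6) = (-3 + 10 - 100)*(-54) = -93*(-54) = 5022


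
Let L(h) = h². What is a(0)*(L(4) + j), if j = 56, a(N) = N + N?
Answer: 0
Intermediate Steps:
a(N) = 2*N
a(0)*(L(4) + j) = (2*0)*(4² + 56) = 0*(16 + 56) = 0*72 = 0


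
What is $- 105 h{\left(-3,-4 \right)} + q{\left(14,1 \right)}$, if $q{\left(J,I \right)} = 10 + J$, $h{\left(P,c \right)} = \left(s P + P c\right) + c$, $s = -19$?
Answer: $-6801$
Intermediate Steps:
$h{\left(P,c \right)} = c - 19 P + P c$ ($h{\left(P,c \right)} = \left(- 19 P + P c\right) + c = c - 19 P + P c$)
$- 105 h{\left(-3,-4 \right)} + q{\left(14,1 \right)} = - 105 \left(-4 - -57 - -12\right) + \left(10 + 14\right) = - 105 \left(-4 + 57 + 12\right) + 24 = \left(-105\right) 65 + 24 = -6825 + 24 = -6801$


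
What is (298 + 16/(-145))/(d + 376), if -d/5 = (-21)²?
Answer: -43194/265205 ≈ -0.16287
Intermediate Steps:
d = -2205 (d = -5*(-21)² = -5*441 = -2205)
(298 + 16/(-145))/(d + 376) = (298 + 16/(-145))/(-2205 + 376) = (298 + 16*(-1/145))/(-1829) = (298 - 16/145)*(-1/1829) = (43194/145)*(-1/1829) = -43194/265205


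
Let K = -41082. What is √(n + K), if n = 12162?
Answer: 2*I*√7230 ≈ 170.06*I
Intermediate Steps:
√(n + K) = √(12162 - 41082) = √(-28920) = 2*I*√7230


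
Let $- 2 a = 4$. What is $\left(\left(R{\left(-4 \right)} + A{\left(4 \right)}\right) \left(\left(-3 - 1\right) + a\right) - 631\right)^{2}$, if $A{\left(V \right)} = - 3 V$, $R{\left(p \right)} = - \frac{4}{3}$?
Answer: $303601$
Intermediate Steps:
$a = -2$ ($a = \left(- \frac{1}{2}\right) 4 = -2$)
$R{\left(p \right)} = - \frac{4}{3}$ ($R{\left(p \right)} = \left(-4\right) \frac{1}{3} = - \frac{4}{3}$)
$\left(\left(R{\left(-4 \right)} + A{\left(4 \right)}\right) \left(\left(-3 - 1\right) + a\right) - 631\right)^{2} = \left(\left(- \frac{4}{3} - 12\right) \left(\left(-3 - 1\right) - 2\right) - 631\right)^{2} = \left(\left(- \frac{4}{3} - 12\right) \left(-4 - 2\right) - 631\right)^{2} = \left(\left(- \frac{40}{3}\right) \left(-6\right) - 631\right)^{2} = \left(80 - 631\right)^{2} = \left(-551\right)^{2} = 303601$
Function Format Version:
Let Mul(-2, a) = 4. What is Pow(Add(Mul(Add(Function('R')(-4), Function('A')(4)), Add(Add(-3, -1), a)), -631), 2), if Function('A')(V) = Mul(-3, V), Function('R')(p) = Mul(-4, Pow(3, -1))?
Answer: 303601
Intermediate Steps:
a = -2 (a = Mul(Rational(-1, 2), 4) = -2)
Function('R')(p) = Rational(-4, 3) (Function('R')(p) = Mul(-4, Rational(1, 3)) = Rational(-4, 3))
Pow(Add(Mul(Add(Function('R')(-4), Function('A')(4)), Add(Add(-3, -1), a)), -631), 2) = Pow(Add(Mul(Add(Rational(-4, 3), Mul(-3, 4)), Add(Add(-3, -1), -2)), -631), 2) = Pow(Add(Mul(Add(Rational(-4, 3), -12), Add(-4, -2)), -631), 2) = Pow(Add(Mul(Rational(-40, 3), -6), -631), 2) = Pow(Add(80, -631), 2) = Pow(-551, 2) = 303601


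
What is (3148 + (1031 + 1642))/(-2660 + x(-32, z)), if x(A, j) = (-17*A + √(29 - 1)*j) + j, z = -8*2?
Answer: -3102593/1134564 + 11642*√7/283641 ≈ -2.6260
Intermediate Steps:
z = -16
x(A, j) = j - 17*A + 2*j*√7 (x(A, j) = (-17*A + √28*j) + j = (-17*A + (2*√7)*j) + j = (-17*A + 2*j*√7) + j = j - 17*A + 2*j*√7)
(3148 + (1031 + 1642))/(-2660 + x(-32, z)) = (3148 + (1031 + 1642))/(-2660 + (-16 - 17*(-32) + 2*(-16)*√7)) = (3148 + 2673)/(-2660 + (-16 + 544 - 32*√7)) = 5821/(-2660 + (528 - 32*√7)) = 5821/(-2132 - 32*√7)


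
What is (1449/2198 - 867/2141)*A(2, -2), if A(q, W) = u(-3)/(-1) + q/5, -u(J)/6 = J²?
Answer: 23249064/1680685 ≈ 13.833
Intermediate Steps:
u(J) = -6*J²
A(q, W) = 54 + q/5 (A(q, W) = -6*(-3)²/(-1) + q/5 = -6*9*(-1) + q*(⅕) = -54*(-1) + q/5 = 54 + q/5)
(1449/2198 - 867/2141)*A(2, -2) = (1449/2198 - 867/2141)*(54 + (⅕)*2) = (1449*(1/2198) - 867*1/2141)*(54 + ⅖) = (207/314 - 867/2141)*(272/5) = (170949/672274)*(272/5) = 23249064/1680685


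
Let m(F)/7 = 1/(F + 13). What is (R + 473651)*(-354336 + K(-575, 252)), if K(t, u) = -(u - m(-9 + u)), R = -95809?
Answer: -17149213281841/128 ≈ -1.3398e+11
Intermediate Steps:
m(F) = 7/(13 + F) (m(F) = 7/(F + 13) = 7/(13 + F))
K(t, u) = -u + 7/(4 + u) (K(t, u) = -(u - 7/(13 + (-9 + u))) = -(u - 7/(4 + u)) = -u + 7/(4 + u))
(R + 473651)*(-354336 + K(-575, 252)) = (-95809 + 473651)*(-354336 + (7 - 1*252*(4 + 252))/(4 + 252)) = 377842*(-354336 + (7 - 1*252*256)/256) = 377842*(-354336 + (7 - 64512)/256) = 377842*(-354336 + (1/256)*(-64505)) = 377842*(-354336 - 64505/256) = 377842*(-90774521/256) = -17149213281841/128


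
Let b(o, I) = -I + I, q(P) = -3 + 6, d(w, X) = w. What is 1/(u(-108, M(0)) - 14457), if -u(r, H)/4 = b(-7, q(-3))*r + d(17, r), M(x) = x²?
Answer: -1/14525 ≈ -6.8847e-5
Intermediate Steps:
q(P) = 3
b(o, I) = 0
u(r, H) = -68 (u(r, H) = -4*(0*r + 17) = -4*(0 + 17) = -4*17 = -68)
1/(u(-108, M(0)) - 14457) = 1/(-68 - 14457) = 1/(-14525) = -1/14525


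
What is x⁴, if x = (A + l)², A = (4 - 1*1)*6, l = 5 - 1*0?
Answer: 78310985281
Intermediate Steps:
l = 5 (l = 5 + 0 = 5)
A = 18 (A = (4 - 1)*6 = 3*6 = 18)
x = 529 (x = (18 + 5)² = 23² = 529)
x⁴ = 529⁴ = 78310985281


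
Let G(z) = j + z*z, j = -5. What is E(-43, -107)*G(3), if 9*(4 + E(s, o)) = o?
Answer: -572/9 ≈ -63.556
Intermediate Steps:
E(s, o) = -4 + o/9
G(z) = -5 + z² (G(z) = -5 + z*z = -5 + z²)
E(-43, -107)*G(3) = (-4 + (⅑)*(-107))*(-5 + 3²) = (-4 - 107/9)*(-5 + 9) = -143/9*4 = -572/9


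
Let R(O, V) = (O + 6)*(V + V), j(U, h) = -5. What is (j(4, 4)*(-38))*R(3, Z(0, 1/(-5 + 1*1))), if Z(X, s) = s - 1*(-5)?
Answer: 16245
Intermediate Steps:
Z(X, s) = 5 + s (Z(X, s) = s + 5 = 5 + s)
R(O, V) = 2*V*(6 + O) (R(O, V) = (6 + O)*(2*V) = 2*V*(6 + O))
(j(4, 4)*(-38))*R(3, Z(0, 1/(-5 + 1*1))) = (-5*(-38))*(2*(5 + 1/(-5 + 1*1))*(6 + 3)) = 190*(2*(5 + 1/(-5 + 1))*9) = 190*(2*(5 + 1/(-4))*9) = 190*(2*(5 - ¼)*9) = 190*(2*(19/4)*9) = 190*(171/2) = 16245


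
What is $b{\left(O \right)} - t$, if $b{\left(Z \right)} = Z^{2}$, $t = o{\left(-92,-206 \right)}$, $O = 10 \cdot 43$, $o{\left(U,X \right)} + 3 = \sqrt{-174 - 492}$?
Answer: $184903 - 3 i \sqrt{74} \approx 1.849 \cdot 10^{5} - 25.807 i$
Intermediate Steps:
$o{\left(U,X \right)} = -3 + 3 i \sqrt{74}$ ($o{\left(U,X \right)} = -3 + \sqrt{-174 - 492} = -3 + \sqrt{-666} = -3 + 3 i \sqrt{74}$)
$O = 430$
$t = -3 + 3 i \sqrt{74} \approx -3.0 + 25.807 i$
$b{\left(O \right)} - t = 430^{2} - \left(-3 + 3 i \sqrt{74}\right) = 184900 + \left(3 - 3 i \sqrt{74}\right) = 184903 - 3 i \sqrt{74}$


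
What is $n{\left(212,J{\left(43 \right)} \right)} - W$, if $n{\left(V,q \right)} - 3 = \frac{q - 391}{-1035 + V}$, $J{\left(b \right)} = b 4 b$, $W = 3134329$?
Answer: $- \frac{2579557303}{823} \approx -3.1343 \cdot 10^{6}$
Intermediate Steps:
$J{\left(b \right)} = 4 b^{2}$ ($J{\left(b \right)} = 4 b b = 4 b^{2}$)
$n{\left(V,q \right)} = 3 + \frac{-391 + q}{-1035 + V}$ ($n{\left(V,q \right)} = 3 + \frac{q - 391}{-1035 + V} = 3 + \frac{-391 + q}{-1035 + V}$)
$n{\left(212,J{\left(43 \right)} \right)} - W = \frac{-3496 + 4 \cdot 43^{2} + 3 \cdot 212}{-1035 + 212} - 3134329 = \frac{-3496 + 4 \cdot 1849 + 636}{-823} - 3134329 = - \frac{-3496 + 7396 + 636}{823} - 3134329 = \left(- \frac{1}{823}\right) 4536 - 3134329 = - \frac{4536}{823} - 3134329 = - \frac{2579557303}{823}$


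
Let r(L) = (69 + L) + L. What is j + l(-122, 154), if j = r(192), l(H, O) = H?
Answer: 331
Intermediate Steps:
r(L) = 69 + 2*L
j = 453 (j = 69 + 2*192 = 69 + 384 = 453)
j + l(-122, 154) = 453 - 122 = 331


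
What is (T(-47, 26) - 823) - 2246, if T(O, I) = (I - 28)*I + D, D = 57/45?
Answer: -46796/15 ≈ -3119.7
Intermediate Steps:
D = 19/15 (D = 57*(1/45) = 19/15 ≈ 1.2667)
T(O, I) = 19/15 + I*(-28 + I) (T(O, I) = (I - 28)*I + 19/15 = (-28 + I)*I + 19/15 = I*(-28 + I) + 19/15 = 19/15 + I*(-28 + I))
(T(-47, 26) - 823) - 2246 = ((19/15 + 26² - 28*26) - 823) - 2246 = ((19/15 + 676 - 728) - 823) - 2246 = (-761/15 - 823) - 2246 = -13106/15 - 2246 = -46796/15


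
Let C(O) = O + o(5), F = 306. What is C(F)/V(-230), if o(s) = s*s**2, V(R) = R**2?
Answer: 431/52900 ≈ 0.0081474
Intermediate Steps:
o(s) = s**3
C(O) = 125 + O (C(O) = O + 5**3 = O + 125 = 125 + O)
C(F)/V(-230) = (125 + 306)/((-230)**2) = 431/52900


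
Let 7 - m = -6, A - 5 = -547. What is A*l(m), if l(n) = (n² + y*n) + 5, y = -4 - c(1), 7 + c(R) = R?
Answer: -108400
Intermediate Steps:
A = -542 (A = 5 - 547 = -542)
c(R) = -7 + R
y = 2 (y = -4 - (-7 + 1) = -4 - 1*(-6) = -4 + 6 = 2)
m = 13 (m = 7 - 1*(-6) = 7 + 6 = 13)
l(n) = 5 + n² + 2*n (l(n) = (n² + 2*n) + 5 = 5 + n² + 2*n)
A*l(m) = -542*(5 + 13² + 2*13) = -542*(5 + 169 + 26) = -542*200 = -108400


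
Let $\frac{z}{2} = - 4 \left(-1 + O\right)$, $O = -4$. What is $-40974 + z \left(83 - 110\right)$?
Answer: $-42054$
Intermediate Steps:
$z = 40$ ($z = 2 \left(- 4 \left(-1 - 4\right)\right) = 2 \left(\left(-4\right) \left(-5\right)\right) = 2 \cdot 20 = 40$)
$-40974 + z \left(83 - 110\right) = -40974 + 40 \left(83 - 110\right) = -40974 + 40 \left(-27\right) = -40974 - 1080 = -42054$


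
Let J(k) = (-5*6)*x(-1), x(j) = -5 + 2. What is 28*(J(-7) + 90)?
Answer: 5040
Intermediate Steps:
x(j) = -3
J(k) = 90 (J(k) = -5*6*(-3) = -30*(-3) = 90)
28*(J(-7) + 90) = 28*(90 + 90) = 28*180 = 5040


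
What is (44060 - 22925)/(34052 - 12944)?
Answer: 7045/7036 ≈ 1.0013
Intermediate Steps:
(44060 - 22925)/(34052 - 12944) = 21135/21108 = 21135*(1/21108) = 7045/7036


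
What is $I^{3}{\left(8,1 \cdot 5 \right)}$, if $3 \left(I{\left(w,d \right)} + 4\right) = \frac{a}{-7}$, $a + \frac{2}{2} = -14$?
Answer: $- \frac{12167}{343} \approx -35.472$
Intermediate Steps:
$a = -15$ ($a = -1 - 14 = -15$)
$I{\left(w,d \right)} = - \frac{23}{7}$ ($I{\left(w,d \right)} = -4 + \frac{\left(-15\right) \frac{1}{-7}}{3} = -4 + \frac{\left(-15\right) \left(- \frac{1}{7}\right)}{3} = -4 + \frac{1}{3} \cdot \frac{15}{7} = -4 + \frac{5}{7} = - \frac{23}{7}$)
$I^{3}{\left(8,1 \cdot 5 \right)} = \left(- \frac{23}{7}\right)^{3} = - \frac{12167}{343}$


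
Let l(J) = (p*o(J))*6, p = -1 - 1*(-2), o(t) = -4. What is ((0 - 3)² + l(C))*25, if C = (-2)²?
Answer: -375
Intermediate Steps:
p = 1 (p = -1 + 2 = 1)
C = 4
l(J) = -24 (l(J) = (1*(-4))*6 = -4*6 = -24)
((0 - 3)² + l(C))*25 = ((0 - 3)² - 24)*25 = ((-3)² - 24)*25 = (9 - 24)*25 = -15*25 = -375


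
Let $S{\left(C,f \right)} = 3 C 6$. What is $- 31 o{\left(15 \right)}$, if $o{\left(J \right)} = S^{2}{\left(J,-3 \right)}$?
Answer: $-2259900$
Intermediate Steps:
$S{\left(C,f \right)} = 18 C$
$o{\left(J \right)} = 324 J^{2}$ ($o{\left(J \right)} = \left(18 J\right)^{2} = 324 J^{2}$)
$- 31 o{\left(15 \right)} = - 31 \cdot 324 \cdot 15^{2} = - 31 \cdot 324 \cdot 225 = \left(-31\right) 72900 = -2259900$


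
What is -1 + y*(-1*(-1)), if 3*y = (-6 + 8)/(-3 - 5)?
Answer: -13/12 ≈ -1.0833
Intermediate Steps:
y = -1/12 (y = ((-6 + 8)/(-3 - 5))/3 = (2/(-8))/3 = (2*(-⅛))/3 = (⅓)*(-¼) = -1/12 ≈ -0.083333)
-1 + y*(-1*(-1)) = -1 - (-1)*(-1)/12 = -1 - 1/12*1 = -1 - 1/12 = -13/12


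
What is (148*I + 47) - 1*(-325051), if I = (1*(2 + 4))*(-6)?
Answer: 319770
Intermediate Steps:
I = -36 (I = (1*6)*(-6) = 6*(-6) = -36)
(148*I + 47) - 1*(-325051) = (148*(-36) + 47) - 1*(-325051) = (-5328 + 47) + 325051 = -5281 + 325051 = 319770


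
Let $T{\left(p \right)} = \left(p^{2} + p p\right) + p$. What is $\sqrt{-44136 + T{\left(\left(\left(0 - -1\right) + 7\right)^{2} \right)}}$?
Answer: $2 i \sqrt{8970} \approx 189.42 i$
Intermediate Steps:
$T{\left(p \right)} = p + 2 p^{2}$ ($T{\left(p \right)} = \left(p^{2} + p^{2}\right) + p = 2 p^{2} + p = p + 2 p^{2}$)
$\sqrt{-44136 + T{\left(\left(\left(0 - -1\right) + 7\right)^{2} \right)}} = \sqrt{-44136 + \left(\left(0 - -1\right) + 7\right)^{2} \left(1 + 2 \left(\left(0 - -1\right) + 7\right)^{2}\right)} = \sqrt{-44136 + \left(\left(0 + 1\right) + 7\right)^{2} \left(1 + 2 \left(\left(0 + 1\right) + 7\right)^{2}\right)} = \sqrt{-44136 + \left(1 + 7\right)^{2} \left(1 + 2 \left(1 + 7\right)^{2}\right)} = \sqrt{-44136 + 8^{2} \left(1 + 2 \cdot 8^{2}\right)} = \sqrt{-44136 + 64 \left(1 + 2 \cdot 64\right)} = \sqrt{-44136 + 64 \left(1 + 128\right)} = \sqrt{-44136 + 64 \cdot 129} = \sqrt{-44136 + 8256} = \sqrt{-35880} = 2 i \sqrt{8970}$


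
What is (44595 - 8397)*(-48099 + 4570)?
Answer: -1575662742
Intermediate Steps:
(44595 - 8397)*(-48099 + 4570) = 36198*(-43529) = -1575662742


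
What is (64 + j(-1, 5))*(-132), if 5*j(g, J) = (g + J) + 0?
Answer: -42768/5 ≈ -8553.6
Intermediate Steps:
j(g, J) = J/5 + g/5 (j(g, J) = ((g + J) + 0)/5 = ((J + g) + 0)/5 = (J + g)/5 = J/5 + g/5)
(64 + j(-1, 5))*(-132) = (64 + ((⅕)*5 + (⅕)*(-1)))*(-132) = (64 + (1 - ⅕))*(-132) = (64 + ⅘)*(-132) = (324/5)*(-132) = -42768/5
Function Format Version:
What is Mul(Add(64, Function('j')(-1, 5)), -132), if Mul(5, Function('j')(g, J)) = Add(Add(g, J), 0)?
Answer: Rational(-42768, 5) ≈ -8553.6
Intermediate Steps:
Function('j')(g, J) = Add(Mul(Rational(1, 5), J), Mul(Rational(1, 5), g)) (Function('j')(g, J) = Mul(Rational(1, 5), Add(Add(g, J), 0)) = Mul(Rational(1, 5), Add(Add(J, g), 0)) = Mul(Rational(1, 5), Add(J, g)) = Add(Mul(Rational(1, 5), J), Mul(Rational(1, 5), g)))
Mul(Add(64, Function('j')(-1, 5)), -132) = Mul(Add(64, Add(Mul(Rational(1, 5), 5), Mul(Rational(1, 5), -1))), -132) = Mul(Add(64, Add(1, Rational(-1, 5))), -132) = Mul(Add(64, Rational(4, 5)), -132) = Mul(Rational(324, 5), -132) = Rational(-42768, 5)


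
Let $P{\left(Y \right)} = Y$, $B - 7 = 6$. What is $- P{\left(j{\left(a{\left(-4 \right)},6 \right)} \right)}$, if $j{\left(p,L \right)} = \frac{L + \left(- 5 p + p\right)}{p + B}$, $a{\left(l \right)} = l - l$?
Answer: $- \frac{6}{13} \approx -0.46154$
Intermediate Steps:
$B = 13$ ($B = 7 + 6 = 13$)
$a{\left(l \right)} = 0$
$j{\left(p,L \right)} = \frac{L - 4 p}{13 + p}$ ($j{\left(p,L \right)} = \frac{L + \left(- 5 p + p\right)}{p + 13} = \frac{L - 4 p}{13 + p}$)
$- P{\left(j{\left(a{\left(-4 \right)},6 \right)} \right)} = - \frac{6 - 0}{13 + 0} = - \frac{6 + 0}{13} = - \frac{6}{13}$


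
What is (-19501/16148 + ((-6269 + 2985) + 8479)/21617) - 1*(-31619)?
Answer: 11036948276347/349071316 ≈ 31618.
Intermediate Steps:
(-19501/16148 + ((-6269 + 2985) + 8479)/21617) - 1*(-31619) = (-19501*1/16148 + (-3284 + 8479)*(1/21617)) + 31619 = (-19501/16148 + 5195*(1/21617)) + 31619 = (-19501/16148 + 5195/21617) + 31619 = -337664257/349071316 + 31619 = 11036948276347/349071316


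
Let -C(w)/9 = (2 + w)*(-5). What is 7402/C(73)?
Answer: 7402/3375 ≈ 2.1932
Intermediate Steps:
C(w) = 90 + 45*w (C(w) = -9*(2 + w)*(-5) = -9*(-10 - 5*w) = 90 + 45*w)
7402/C(73) = 7402/(90 + 45*73) = 7402/(90 + 3285) = 7402/3375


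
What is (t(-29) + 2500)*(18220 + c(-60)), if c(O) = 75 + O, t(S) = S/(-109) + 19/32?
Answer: 159063886765/3488 ≈ 4.5603e+7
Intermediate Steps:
t(S) = 19/32 - S/109 (t(S) = S*(-1/109) + 19*(1/32) = -S/109 + 19/32 = 19/32 - S/109)
(t(-29) + 2500)*(18220 + c(-60)) = ((19/32 - 1/109*(-29)) + 2500)*(18220 + (75 - 60)) = ((19/32 + 29/109) + 2500)*(18220 + 15) = (2999/3488 + 2500)*18235 = (8722999/3488)*18235 = 159063886765/3488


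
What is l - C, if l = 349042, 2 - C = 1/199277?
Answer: 69555644081/199277 ≈ 3.4904e+5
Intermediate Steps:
C = 398553/199277 (C = 2 - 1/199277 = 398553/199277 ≈ 2.0000)
l - C = 349042 - 1*398553/199277 = 349042 - 398553/199277 = 69555644081/199277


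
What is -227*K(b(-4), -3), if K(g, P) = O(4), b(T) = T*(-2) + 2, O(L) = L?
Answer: -908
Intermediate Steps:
b(T) = 2 - 2*T (b(T) = -2*T + 2 = 2 - 2*T)
K(g, P) = 4
-227*K(b(-4), -3) = -227*4 = -908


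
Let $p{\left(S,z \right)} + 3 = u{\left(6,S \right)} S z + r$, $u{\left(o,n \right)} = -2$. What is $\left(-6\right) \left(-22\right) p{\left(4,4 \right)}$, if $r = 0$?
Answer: $-4620$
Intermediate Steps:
$p{\left(S,z \right)} = -3 - 2 S z$ ($p{\left(S,z \right)} = -3 + \left(- 2 S z + 0\right) = -3 - 2 S z$)
$\left(-6\right) \left(-22\right) p{\left(4,4 \right)} = \left(-6\right) \left(-22\right) \left(-3 - 8 \cdot 4\right) = 132 \left(-3 - 32\right) = 132 \left(-35\right) = -4620$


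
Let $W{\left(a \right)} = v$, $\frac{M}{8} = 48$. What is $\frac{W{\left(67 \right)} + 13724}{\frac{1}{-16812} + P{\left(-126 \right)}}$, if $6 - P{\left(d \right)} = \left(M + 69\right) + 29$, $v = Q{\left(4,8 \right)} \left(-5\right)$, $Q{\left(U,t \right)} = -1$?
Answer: $- \frac{230811948}{8002513} \approx -28.842$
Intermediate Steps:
$M = 384$ ($M = 8 \cdot 48 = 384$)
$v = 5$ ($v = \left(-1\right) \left(-5\right) = 5$)
$W{\left(a \right)} = 5$
$P{\left(d \right)} = -476$ ($P{\left(d \right)} = 6 - \left(\left(384 + 69\right) + 29\right) = 6 - \left(453 + 29\right) = 6 - 482 = -476$)
$\frac{W{\left(67 \right)} + 13724}{\frac{1}{-16812} + P{\left(-126 \right)}} = \frac{5 + 13724}{\frac{1}{-16812} - 476} = \frac{13729}{- \frac{1}{16812} - 476} = \frac{13729}{- \frac{8002513}{16812}} = 13729 \left(- \frac{16812}{8002513}\right) = - \frac{230811948}{8002513}$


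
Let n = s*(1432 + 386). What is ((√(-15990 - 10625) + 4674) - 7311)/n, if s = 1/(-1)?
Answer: 293/202 - I*√26615/1818 ≈ 1.4505 - 0.089737*I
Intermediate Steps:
s = -1
n = -1818 (n = -(1432 + 386) = -1*1818 = -1818)
((√(-15990 - 10625) + 4674) - 7311)/n = ((√(-15990 - 10625) + 4674) - 7311)/(-1818) = ((√(-26615) + 4674) - 7311)*(-1/1818) = ((I*√26615 + 4674) - 7311)*(-1/1818) = ((4674 + I*√26615) - 7311)*(-1/1818) = (-2637 + I*√26615)*(-1/1818) = 293/202 - I*√26615/1818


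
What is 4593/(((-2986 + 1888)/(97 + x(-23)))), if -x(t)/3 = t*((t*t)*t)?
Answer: 642580603/183 ≈ 3.5114e+6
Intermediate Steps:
x(t) = -3*t⁴ (x(t) = -3*t*(t*t)*t = -3*t*t²*t = -3*t*t³ = -3*t⁴)
4593/(((-2986 + 1888)/(97 + x(-23)))) = 4593/(((-2986 + 1888)/(97 - 3*(-23)⁴))) = 4593/((-1098/(97 - 3*279841))) = 4593/((-1098/(97 - 839523))) = 4593/((-1098/(-839426))) = 4593/((-1098*(-1/839426))) = 4593/(549/419713) = 4593*(419713/549) = 642580603/183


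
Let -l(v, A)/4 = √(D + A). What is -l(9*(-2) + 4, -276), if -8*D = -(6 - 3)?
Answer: 21*I*√10 ≈ 66.408*I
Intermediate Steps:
D = 3/8 (D = -(-1)*(6 - 3)/8 = -(-1)*3/8 = -⅛*(-3) = 3/8 ≈ 0.37500)
l(v, A) = -4*√(3/8 + A)
-l(9*(-2) + 4, -276) = -(-1)*√(6 + 16*(-276)) = -(-1)*√(6 - 4416) = -(-1)*√(-4410) = -(-1)*21*I*√10 = -(-21)*I*√10 = 21*I*√10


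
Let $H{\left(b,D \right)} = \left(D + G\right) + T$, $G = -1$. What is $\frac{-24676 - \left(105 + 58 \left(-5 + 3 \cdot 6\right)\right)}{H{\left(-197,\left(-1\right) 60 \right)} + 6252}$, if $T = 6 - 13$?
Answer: $- \frac{25535}{6184} \approx -4.1292$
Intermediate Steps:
$T = -7$
$H{\left(b,D \right)} = -8 + D$ ($H{\left(b,D \right)} = \left(D - 1\right) - 7 = \left(-1 + D\right) - 7 = -8 + D$)
$\frac{-24676 - \left(105 + 58 \left(-5 + 3 \cdot 6\right)\right)}{H{\left(-197,\left(-1\right) 60 \right)} + 6252} = \frac{-24676 - \left(105 + 58 \left(-5 + 3 \cdot 6\right)\right)}{\left(-8 - 60\right) + 6252} = \frac{-24676 - \left(105 + 58 \left(-5 + 18\right)\right)}{\left(-8 - 60\right) + 6252} = \frac{-24676 - 859}{-68 + 6252} = \frac{-24676 - 859}{6184} = \left(-24676 - 859\right) \frac{1}{6184} = \left(-25535\right) \frac{1}{6184} = - \frac{25535}{6184}$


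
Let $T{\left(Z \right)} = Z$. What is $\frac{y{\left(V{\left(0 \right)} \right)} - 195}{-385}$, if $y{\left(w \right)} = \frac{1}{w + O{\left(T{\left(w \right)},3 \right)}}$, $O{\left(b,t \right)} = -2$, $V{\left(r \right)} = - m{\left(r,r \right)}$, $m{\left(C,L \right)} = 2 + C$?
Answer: $\frac{71}{140} \approx 0.50714$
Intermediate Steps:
$V{\left(r \right)} = -2 - r$ ($V{\left(r \right)} = - (2 + r) = -2 - r$)
$y{\left(w \right)} = \frac{1}{-2 + w}$ ($y{\left(w \right)} = \frac{1}{w - 2} = \frac{1}{-2 + w}$)
$\frac{y{\left(V{\left(0 \right)} \right)} - 195}{-385} = \frac{\frac{1}{-2 - 2} - 195}{-385} = \left(\frac{1}{-2 + \left(-2 + 0\right)} - 195\right) \left(- \frac{1}{385}\right) = \left(\frac{1}{-2 - 2} - 195\right) \left(- \frac{1}{385}\right) = \left(\frac{1}{-4} - 195\right) \left(- \frac{1}{385}\right) = \left(- \frac{1}{4} - 195\right) \left(- \frac{1}{385}\right) = \left(- \frac{781}{4}\right) \left(- \frac{1}{385}\right) = \frac{71}{140}$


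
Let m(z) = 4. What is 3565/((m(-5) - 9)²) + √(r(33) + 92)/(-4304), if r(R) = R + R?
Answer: 713/5 - √158/4304 ≈ 142.60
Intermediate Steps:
r(R) = 2*R
3565/((m(-5) - 9)²) + √(r(33) + 92)/(-4304) = 3565/((4 - 9)²) + √(2*33 + 92)/(-4304) = 3565/((-5)²) + √(66 + 92)*(-1/4304) = 3565/25 + √158*(-1/4304) = 3565*(1/25) - √158/4304 = 713/5 - √158/4304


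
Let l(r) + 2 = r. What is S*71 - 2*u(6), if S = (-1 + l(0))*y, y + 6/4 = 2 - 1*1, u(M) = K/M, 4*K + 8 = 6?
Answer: 320/3 ≈ 106.67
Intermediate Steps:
K = -½ (K = -2 + (¼)*6 = -2 + 3/2 = -½ ≈ -0.50000)
l(r) = -2 + r
u(M) = -1/(2*M)
y = -½ (y = -3/2 + (2 - 1*1) = -3/2 + (2 - 1) = -3/2 + 1 = -½ ≈ -0.50000)
S = 3/2 (S = (-1 + (-2 + 0))*(-½) = (-1 - 2)*(-½) = -3*(-½) = 3/2 ≈ 1.5000)
S*71 - 2*u(6) = (3/2)*71 - (-1)/6 = 213/2 - (-1)/6 = 213/2 - 2*(-1/12) = 213/2 + ⅙ = 320/3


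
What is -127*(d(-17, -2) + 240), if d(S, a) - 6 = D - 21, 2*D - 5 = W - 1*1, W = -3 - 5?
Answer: -28321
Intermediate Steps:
W = -8
D = -2 (D = 5/2 + (-8 - 1*1)/2 = 5/2 + (-8 - 1)/2 = 5/2 + (½)*(-9) = 5/2 - 9/2 = -2)
d(S, a) = -17 (d(S, a) = 6 + (-2 - 21) = 6 - 23 = -17)
-127*(d(-17, -2) + 240) = -127*(-17 + 240) = -127*223 = -28321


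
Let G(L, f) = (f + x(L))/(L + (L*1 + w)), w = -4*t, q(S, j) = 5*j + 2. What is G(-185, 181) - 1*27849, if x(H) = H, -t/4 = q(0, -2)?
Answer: -6934399/249 ≈ -27849.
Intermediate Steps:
q(S, j) = 2 + 5*j
t = 32 (t = -4*(2 + 5*(-2)) = -4*(2 - 10) = -4*(-8) = 32)
w = -128 (w = -4*32 = -128)
G(L, f) = (L + f)/(-128 + 2*L) (G(L, f) = (f + L)/(L + (L*1 - 128)) = (L + f)/(L + (L - 128)) = (L + f)/(L + (-128 + L)) = (L + f)/(-128 + 2*L))
G(-185, 181) - 1*27849 = (-185 + 181)/(2*(-64 - 185)) - 1*27849 = (1/2)*(-4)/(-249) - 27849 = (1/2)*(-1/249)*(-4) - 27849 = 2/249 - 27849 = -6934399/249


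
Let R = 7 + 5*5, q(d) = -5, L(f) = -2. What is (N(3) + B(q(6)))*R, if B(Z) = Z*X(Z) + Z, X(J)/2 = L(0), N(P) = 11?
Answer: 832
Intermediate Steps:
X(J) = -4 (X(J) = 2*(-2) = -4)
B(Z) = -3*Z (B(Z) = Z*(-4) + Z = -4*Z + Z = -3*Z)
R = 32 (R = 7 + 25 = 32)
(N(3) + B(q(6)))*R = (11 - 3*(-5))*32 = (11 + 15)*32 = 26*32 = 832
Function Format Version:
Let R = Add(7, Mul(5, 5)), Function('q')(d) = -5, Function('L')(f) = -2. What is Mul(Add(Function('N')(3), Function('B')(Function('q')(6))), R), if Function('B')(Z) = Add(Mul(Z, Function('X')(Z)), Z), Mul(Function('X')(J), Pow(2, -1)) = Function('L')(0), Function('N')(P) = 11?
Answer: 832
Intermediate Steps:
Function('X')(J) = -4 (Function('X')(J) = Mul(2, -2) = -4)
Function('B')(Z) = Mul(-3, Z) (Function('B')(Z) = Add(Mul(Z, -4), Z) = Add(Mul(-4, Z), Z) = Mul(-3, Z))
R = 32 (R = Add(7, 25) = 32)
Mul(Add(Function('N')(3), Function('B')(Function('q')(6))), R) = Mul(Add(11, Mul(-3, -5)), 32) = Mul(Add(11, 15), 32) = Mul(26, 32) = 832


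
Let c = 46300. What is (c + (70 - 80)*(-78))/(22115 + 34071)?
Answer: 23540/28093 ≈ 0.83793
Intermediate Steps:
(c + (70 - 80)*(-78))/(22115 + 34071) = (46300 + (70 - 80)*(-78))/(22115 + 34071) = (46300 - 10*(-78))/56186 = (46300 + 780)*(1/56186) = 47080*(1/56186) = 23540/28093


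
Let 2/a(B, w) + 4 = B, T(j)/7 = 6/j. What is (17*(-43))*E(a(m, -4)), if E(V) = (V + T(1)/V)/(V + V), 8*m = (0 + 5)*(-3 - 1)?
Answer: -2600167/16 ≈ -1.6251e+5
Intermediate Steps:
T(j) = 42/j (T(j) = 7*(6/j) = 42/j)
m = -5/2 (m = ((0 + 5)*(-3 - 1))/8 = (5*(-4))/8 = (⅛)*(-20) = -5/2 ≈ -2.5000)
a(B, w) = 2/(-4 + B)
E(V) = (V + 42/V)/(2*V) (E(V) = (V + (42/1)/V)/(V + V) = (V + (42*1)/V)/((2*V)) = (V + 42/V)*(1/(2*V)) = (V + 42/V)/(2*V))
(17*(-43))*E(a(m, -4)) = (17*(-43))*(½ + 21/(2/(-4 - 5/2))²) = -731*(½ + 21/(2/(-13/2))²) = -731*(½ + 21/(2*(-2/13))²) = -731*(½ + 21/(-4/13)²) = -731*(½ + 21*(169/16)) = -731*(½ + 3549/16) = -731*3557/16 = -2600167/16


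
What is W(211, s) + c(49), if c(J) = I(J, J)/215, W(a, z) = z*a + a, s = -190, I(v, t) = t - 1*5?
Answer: -8573941/215 ≈ -39879.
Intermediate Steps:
I(v, t) = -5 + t (I(v, t) = t - 5 = -5 + t)
W(a, z) = a + a*z (W(a, z) = a*z + a = a + a*z)
c(J) = -1/43 + J/215 (c(J) = (-5 + J)/215 = (-5 + J)*(1/215) = -1/43 + J/215)
W(211, s) + c(49) = 211*(1 - 190) + (-1/43 + (1/215)*49) = 211*(-189) + (-1/43 + 49/215) = -39879 + 44/215 = -8573941/215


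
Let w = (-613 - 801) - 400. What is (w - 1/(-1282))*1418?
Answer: -1648812823/641 ≈ -2.5723e+6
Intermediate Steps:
w = -1814 (w = -1414 - 400 = -1814)
(w - 1/(-1282))*1418 = (-1814 - 1/(-1282))*1418 = (-1814 - 1*(-1/1282))*1418 = (-1814 + 1/1282)*1418 = -2325547/1282*1418 = -1648812823/641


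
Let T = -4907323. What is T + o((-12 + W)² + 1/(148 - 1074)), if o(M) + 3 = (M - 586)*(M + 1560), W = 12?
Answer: -4991785431259/857476 ≈ -5.8215e+6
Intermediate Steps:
o(M) = -3 + (-586 + M)*(1560 + M) (o(M) = -3 + (M - 586)*(M + 1560) = -3 + (-586 + M)*(1560 + M))
T + o((-12 + W)² + 1/(148 - 1074)) = -4907323 + (-914163 + ((-12 + 12)² + 1/(148 - 1074))² + 974*((-12 + 12)² + 1/(148 - 1074))) = -4907323 + (-914163 + (0² + 1/(-926))² + 974*(0² + 1/(-926))) = -4907323 + (-914163 + (0 - 1/926)² + 974*(0 - 1/926)) = -4907323 + (-914163 + (-1/926)² + 974*(-1/926)) = -4907323 + (-914163 + 1/857476 - 487/463) = -4907323 - 783873734511/857476 = -4991785431259/857476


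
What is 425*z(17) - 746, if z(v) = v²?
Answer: 122079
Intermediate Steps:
425*z(17) - 746 = 425*17² - 746 = 425*289 - 746 = 122825 - 746 = 122079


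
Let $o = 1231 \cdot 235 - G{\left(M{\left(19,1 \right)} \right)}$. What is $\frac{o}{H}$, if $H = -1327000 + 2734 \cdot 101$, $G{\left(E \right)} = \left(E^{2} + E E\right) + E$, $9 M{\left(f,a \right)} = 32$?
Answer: $- \frac{23429749}{85120146} \approx -0.27526$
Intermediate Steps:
$M{\left(f,a \right)} = \frac{32}{9}$ ($M{\left(f,a \right)} = \frac{1}{9} \cdot 32 = \frac{32}{9}$)
$G{\left(E \right)} = E + 2 E^{2}$ ($G{\left(E \right)} = \left(E^{2} + E^{2}\right) + E = 2 E^{2} + E = E + 2 E^{2}$)
$H = -1050866$ ($H = -1327000 + 276134 = -1050866$)
$o = \frac{23429749}{81}$ ($o = 1231 \cdot 235 - \frac{32 \left(1 + 2 \cdot \frac{32}{9}\right)}{9} = 289285 - \frac{32 \left(1 + \frac{64}{9}\right)}{9} = 289285 - \frac{32}{9} \cdot \frac{73}{9} = 289285 - \frac{2336}{81} = \frac{23429749}{81} \approx 2.8926 \cdot 10^{5}$)
$\frac{o}{H} = \frac{23429749}{81 \left(-1050866\right)} = \frac{23429749}{81} \left(- \frac{1}{1050866}\right) = - \frac{23429749}{85120146}$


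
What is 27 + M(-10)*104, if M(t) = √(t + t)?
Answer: 27 + 208*I*√5 ≈ 27.0 + 465.1*I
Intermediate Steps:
M(t) = √2*√t (M(t) = √(2*t) = √2*√t)
27 + M(-10)*104 = 27 + (√2*√(-10))*104 = 27 + (√2*(I*√10))*104 = 27 + (2*I*√5)*104 = 27 + 208*I*√5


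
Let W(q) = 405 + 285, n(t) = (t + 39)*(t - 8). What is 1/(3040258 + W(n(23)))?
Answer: 1/3040948 ≈ 3.2884e-7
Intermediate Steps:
n(t) = (-8 + t)*(39 + t) (n(t) = (39 + t)*(-8 + t) = (-8 + t)*(39 + t))
W(q) = 690
1/(3040258 + W(n(23))) = 1/(3040258 + 690) = 1/3040948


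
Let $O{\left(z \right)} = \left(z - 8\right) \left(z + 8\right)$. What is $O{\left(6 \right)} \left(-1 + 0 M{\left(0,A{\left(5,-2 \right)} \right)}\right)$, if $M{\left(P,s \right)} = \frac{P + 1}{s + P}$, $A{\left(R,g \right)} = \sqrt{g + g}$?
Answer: $28$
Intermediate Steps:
$A{\left(R,g \right)} = \sqrt{2} \sqrt{g}$ ($A{\left(R,g \right)} = \sqrt{2 g} = \sqrt{2} \sqrt{g}$)
$O{\left(z \right)} = \left(-8 + z\right) \left(8 + z\right)$
$M{\left(P,s \right)} = \frac{1 + P}{P + s}$
$O{\left(6 \right)} \left(-1 + 0 M{\left(0,A{\left(5,-2 \right)} \right)}\right) = \left(-64 + 6^{2}\right) \left(-1 + 0 \frac{1 + 0}{0 + \sqrt{2} \sqrt{-2}}\right) = \left(-64 + 36\right) \left(-1 + 0 \frac{1}{0 + \sqrt{2} i \sqrt{2}} \cdot 1\right) = - 28 \left(-1 + 0 \frac{1}{0 + 2 i} 1\right) = - 28 \left(-1 + 0 \frac{1}{2 i} 1\right) = - 28 \left(-1 + 0 - \frac{i}{2} \cdot 1\right) = - 28 \left(-1 + 0 \left(- \frac{i}{2}\right)\right) = - 28 \left(-1 + 0\right) = \left(-28\right) \left(-1\right) = 28$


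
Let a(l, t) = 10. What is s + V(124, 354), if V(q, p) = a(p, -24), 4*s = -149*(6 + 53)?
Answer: -8751/4 ≈ -2187.8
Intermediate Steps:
s = -8791/4 (s = (-149*(6 + 53))/4 = (-149*59)/4 = (1/4)*(-8791) = -8791/4 ≈ -2197.8)
V(q, p) = 10
s + V(124, 354) = -8791/4 + 10 = -8751/4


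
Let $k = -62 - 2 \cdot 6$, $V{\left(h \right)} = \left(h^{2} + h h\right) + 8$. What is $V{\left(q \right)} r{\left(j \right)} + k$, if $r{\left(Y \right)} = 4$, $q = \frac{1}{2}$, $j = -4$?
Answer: $-40$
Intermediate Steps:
$q = \frac{1}{2} \approx 0.5$
$V{\left(h \right)} = 8 + 2 h^{2}$ ($V{\left(h \right)} = \left(h^{2} + h^{2}\right) + 8 = 2 h^{2} + 8 = 8 + 2 h^{2}$)
$k = -74$ ($k = -62 - 12 = -74$)
$V{\left(q \right)} r{\left(j \right)} + k = \left(8 + \frac{2}{4}\right) 4 - 74 = \left(8 + 2 \cdot \frac{1}{4}\right) 4 - 74 = \left(8 + \frac{1}{2}\right) 4 - 74 = \frac{17}{2} \cdot 4 - 74 = 34 - 74 = -40$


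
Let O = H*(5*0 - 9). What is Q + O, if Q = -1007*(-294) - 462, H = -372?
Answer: 298944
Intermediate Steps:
Q = 295596 (Q = 296058 - 462 = 295596)
O = 3348 (O = -372*(5*0 - 9) = -372*(0 - 9) = -372*(-9) = 3348)
Q + O = 295596 + 3348 = 298944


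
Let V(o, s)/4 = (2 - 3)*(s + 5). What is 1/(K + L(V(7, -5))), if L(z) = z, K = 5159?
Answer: 1/5159 ≈ 0.00019384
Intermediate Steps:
V(o, s) = -20 - 4*s (V(o, s) = 4*((2 - 3)*(s + 5)) = 4*(-(5 + s)) = 4*(-5 - s) = -20 - 4*s)
1/(K + L(V(7, -5))) = 1/(5159 + (-20 - 4*(-5))) = 1/(5159 + (-20 + 20)) = 1/(5159 + 0) = 1/5159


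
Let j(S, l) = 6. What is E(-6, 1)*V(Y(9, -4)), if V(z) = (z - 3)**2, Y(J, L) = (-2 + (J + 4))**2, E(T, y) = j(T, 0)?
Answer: 83544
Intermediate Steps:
E(T, y) = 6
Y(J, L) = (2 + J)**2 (Y(J, L) = (-2 + (4 + J))**2 = (2 + J)**2)
V(z) = (-3 + z)**2
E(-6, 1)*V(Y(9, -4)) = 6*(-3 + (2 + 9)**2)**2 = 6*(-3 + 11**2)**2 = 6*(-3 + 121)**2 = 6*118**2 = 6*13924 = 83544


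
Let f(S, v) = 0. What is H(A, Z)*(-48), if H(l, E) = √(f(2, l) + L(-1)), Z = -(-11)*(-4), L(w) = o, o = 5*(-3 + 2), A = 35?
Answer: -48*I*√5 ≈ -107.33*I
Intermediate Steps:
o = -5 (o = 5*(-1) = -5)
L(w) = -5
Z = -44 (Z = -1*44 = -44)
H(l, E) = I*√5 (H(l, E) = √(0 - 5) = √(-5) = I*√5)
H(A, Z)*(-48) = (I*√5)*(-48) = -48*I*√5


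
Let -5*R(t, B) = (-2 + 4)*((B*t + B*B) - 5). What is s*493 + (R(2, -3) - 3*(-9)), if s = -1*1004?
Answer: -2474721/5 ≈ -4.9494e+5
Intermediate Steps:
R(t, B) = 2 - 2*B²/5 - 2*B*t/5 (R(t, B) = -(-2 + 4)*((B*t + B*B) - 5)/5 = -2*((B*t + B²) - 5)/5 = -2*((B² + B*t) - 5)/5 = -2*(-5 + B² + B*t)/5 = -(-10 + 2*B² + 2*B*t)/5 = 2 - 2*B²/5 - 2*B*t/5)
s = -1004
s*493 + (R(2, -3) - 3*(-9)) = -1004*493 + ((2 - ⅖*(-3)² - ⅖*(-3)*2) - 3*(-9)) = -494972 + ((2 - ⅖*9 + 12/5) + 27) = -494972 + ((2 - 18/5 + 12/5) + 27) = -494972 + (⅘ + 27) = -494972 + 139/5 = -2474721/5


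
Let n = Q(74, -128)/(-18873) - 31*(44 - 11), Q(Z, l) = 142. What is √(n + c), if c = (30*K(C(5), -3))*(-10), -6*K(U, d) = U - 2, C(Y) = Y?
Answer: I*√3838971143/2097 ≈ 29.547*I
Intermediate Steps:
K(U, d) = ⅓ - U/6 (K(U, d) = -(U - 2)/6 = -(-2 + U)/6 = ⅓ - U/6)
c = 150 (c = (30*(⅓ - ⅙*5))*(-10) = (30*(⅓ - ⅚))*(-10) = (30*(-½))*(-10) = -15*(-10) = 150)
n = -19307221/18873 (n = 142/(-18873) - 31*(44 - 11) = 142*(-1/18873) - 31*33 = -142/18873 - 1*1023 = -142/18873 - 1023 = -19307221/18873 ≈ -1023.0)
√(n + c) = √(-19307221/18873 + 150) = √(-16476271/18873) = I*√3838971143/2097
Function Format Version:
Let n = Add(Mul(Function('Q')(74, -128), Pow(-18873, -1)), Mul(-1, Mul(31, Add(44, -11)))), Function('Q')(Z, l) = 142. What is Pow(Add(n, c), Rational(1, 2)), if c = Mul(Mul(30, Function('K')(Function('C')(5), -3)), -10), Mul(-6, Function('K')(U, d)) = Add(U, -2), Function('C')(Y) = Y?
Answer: Mul(Rational(1, 2097), I, Pow(3838971143, Rational(1, 2))) ≈ Mul(29.547, I)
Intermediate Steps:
Function('K')(U, d) = Add(Rational(1, 3), Mul(Rational(-1, 6), U)) (Function('K')(U, d) = Mul(Rational(-1, 6), Add(U, -2)) = Mul(Rational(-1, 6), Add(-2, U)) = Add(Rational(1, 3), Mul(Rational(-1, 6), U)))
c = 150 (c = Mul(Mul(30, Add(Rational(1, 3), Mul(Rational(-1, 6), 5))), -10) = Mul(Mul(30, Add(Rational(1, 3), Rational(-5, 6))), -10) = Mul(Mul(30, Rational(-1, 2)), -10) = Mul(-15, -10) = 150)
n = Rational(-19307221, 18873) (n = Add(Mul(142, Pow(-18873, -1)), Mul(-1, Mul(31, Add(44, -11)))) = Add(Mul(142, Rational(-1, 18873)), Mul(-1, Mul(31, 33))) = Add(Rational(-142, 18873), Mul(-1, 1023)) = Add(Rational(-142, 18873), -1023) = Rational(-19307221, 18873) ≈ -1023.0)
Pow(Add(n, c), Rational(1, 2)) = Pow(Add(Rational(-19307221, 18873), 150), Rational(1, 2)) = Pow(Rational(-16476271, 18873), Rational(1, 2)) = Mul(Rational(1, 2097), I, Pow(3838971143, Rational(1, 2)))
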